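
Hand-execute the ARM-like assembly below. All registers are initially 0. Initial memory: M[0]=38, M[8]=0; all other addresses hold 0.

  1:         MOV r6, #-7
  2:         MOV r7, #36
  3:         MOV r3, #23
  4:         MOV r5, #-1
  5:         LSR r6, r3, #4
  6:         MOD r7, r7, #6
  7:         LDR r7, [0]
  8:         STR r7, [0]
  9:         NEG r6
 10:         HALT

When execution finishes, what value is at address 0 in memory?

38

MOV r6, #-7 → r6=-7
MOV r7, #36 → r7=36
MOV r3, #23 → r3=23
MOV r5, #-1 → r5=-1
LSR r6, r3, #4 → r6=23>>4=1
MOD r7, r7, #6 → r7=36%6=0
LDR r7, [0] → r7=M[0]=38
STR r7, [0] → M[0]=38
NEG r6 → r6=-(1)=-1
halt.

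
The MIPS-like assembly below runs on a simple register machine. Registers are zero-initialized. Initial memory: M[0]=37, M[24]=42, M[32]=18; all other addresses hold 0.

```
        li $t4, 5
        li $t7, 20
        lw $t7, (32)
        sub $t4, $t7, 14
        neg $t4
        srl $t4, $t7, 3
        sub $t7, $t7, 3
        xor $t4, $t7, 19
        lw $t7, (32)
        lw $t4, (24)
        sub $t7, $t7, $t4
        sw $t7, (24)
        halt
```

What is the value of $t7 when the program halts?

-24

li $t4, 5 → $t4=5
li $t7, 20 → $t7=20
lw $t7, (32) → $t7=M[32]=18
sub $t4, $t7, 14 → $t4=18-14=4
neg $t4 → $t4=-(4)=-4
srl $t4, $t7, 3 → $t4=18>>3=2
sub $t7, $t7, 3 → $t7=18-3=15
xor $t4, $t7, 19 → $t4=15^19=28
lw $t7, (32) → $t7=M[32]=18
lw $t4, (24) → $t4=M[24]=42
sub $t7, $t7, $t4 → $t7=18-42=-24
sw $t7, (24) → M[24]=-24
halt.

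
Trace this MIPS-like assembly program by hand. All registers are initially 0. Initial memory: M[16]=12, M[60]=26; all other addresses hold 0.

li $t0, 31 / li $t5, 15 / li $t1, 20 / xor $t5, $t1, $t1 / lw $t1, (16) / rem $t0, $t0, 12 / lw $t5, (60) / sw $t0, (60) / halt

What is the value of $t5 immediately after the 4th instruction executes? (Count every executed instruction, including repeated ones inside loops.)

li $t0, 31 → $t0=31
li $t5, 15 → $t5=15
li $t1, 20 → $t1=20
xor $t5, $t1, $t1 → $t5=20^20=0
After step 4: $t5 = 0.

0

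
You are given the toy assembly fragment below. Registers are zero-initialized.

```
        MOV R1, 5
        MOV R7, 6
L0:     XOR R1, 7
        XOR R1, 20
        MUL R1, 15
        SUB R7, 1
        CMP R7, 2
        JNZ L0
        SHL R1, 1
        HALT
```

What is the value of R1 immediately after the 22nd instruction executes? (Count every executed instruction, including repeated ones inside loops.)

77327

after MOV R1, 5: R1=5
after MOV R7, 6: R7=6
after XOR R1, 7: R1=5^7=2
after XOR R1, 20: R1=2^20=22
after MUL R1, 15: R1=22*15=330
after SUB R7, 1: R7=6-1=5
CMP R7, 2  (cmp 5,2)
JNZ L0: taken
after XOR R1, 7: R1=330^7=333
after XOR R1, 20: R1=333^20=345
after MUL R1, 15: R1=345*15=5175
after SUB R7, 1: R7=5-1=4
CMP R7, 2  (cmp 4,2)
JNZ L0: taken
after XOR R1, 7: R1=5175^7=5168
after XOR R1, 20: R1=5168^20=5156
after MUL R1, 15: R1=5156*15=77340
after SUB R7, 1: R7=4-1=3
CMP R7, 2  (cmp 3,2)
JNZ L0: taken
after XOR R1, 7: R1=77340^7=77339
after XOR R1, 20: R1=77339^20=77327
After step 22: R1 = 77327.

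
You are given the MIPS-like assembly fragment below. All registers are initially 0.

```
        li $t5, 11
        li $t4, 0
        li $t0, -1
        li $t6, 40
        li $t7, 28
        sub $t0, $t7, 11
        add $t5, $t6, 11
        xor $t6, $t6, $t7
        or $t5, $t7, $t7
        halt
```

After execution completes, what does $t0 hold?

after li $t5, 11: $t5=11
after li $t4, 0: $t4=0
after li $t0, -1: $t0=-1
after li $t6, 40: $t6=40
after li $t7, 28: $t7=28
after sub $t0, $t7, 11: $t0=28-11=17
after add $t5, $t6, 11: $t5=40+11=51
after xor $t6, $t6, $t7: $t6=40^28=52
after or $t5, $t7, $t7: $t5=28|28=28
halt.

17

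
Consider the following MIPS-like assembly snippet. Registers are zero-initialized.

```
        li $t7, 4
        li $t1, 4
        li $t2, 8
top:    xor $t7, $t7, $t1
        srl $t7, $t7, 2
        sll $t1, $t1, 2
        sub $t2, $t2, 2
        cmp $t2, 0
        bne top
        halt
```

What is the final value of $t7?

68

$t7=4
$t1=4
$t2=8
$t7=4^4=0
$t7=0>>2=0
$t1=4<<2=16
$t2=8-2=6
cmp $t2, 0  (cmp 6,0)
bne top: taken
$t7=0^16=16
$t7=16>>2=4
$t1=16<<2=64
$t2=6-2=4
cmp $t2, 0  (cmp 4,0)
bne top: taken
$t7=4^64=68
$t7=68>>2=17
$t1=64<<2=256
$t2=4-2=2
cmp $t2, 0  (cmp 2,0)
bne top: taken
$t7=17^256=273
$t7=273>>2=68
$t1=256<<2=1024
$t2=2-2=0
cmp $t2, 0  (cmp 0,0)
bne top: not taken
halt.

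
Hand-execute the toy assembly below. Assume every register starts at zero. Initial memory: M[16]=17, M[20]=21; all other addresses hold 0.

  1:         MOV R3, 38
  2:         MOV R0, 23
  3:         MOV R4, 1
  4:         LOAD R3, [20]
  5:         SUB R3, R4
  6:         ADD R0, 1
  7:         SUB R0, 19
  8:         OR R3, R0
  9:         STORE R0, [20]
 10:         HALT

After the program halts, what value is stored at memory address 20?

5

R3=38
R0=23
R4=1
R3=M[20]=21
R3=21-1=20
R0=23+1=24
R0=24-19=5
R3=20|5=21
STORE R0, [20] → M[20]=5
halt.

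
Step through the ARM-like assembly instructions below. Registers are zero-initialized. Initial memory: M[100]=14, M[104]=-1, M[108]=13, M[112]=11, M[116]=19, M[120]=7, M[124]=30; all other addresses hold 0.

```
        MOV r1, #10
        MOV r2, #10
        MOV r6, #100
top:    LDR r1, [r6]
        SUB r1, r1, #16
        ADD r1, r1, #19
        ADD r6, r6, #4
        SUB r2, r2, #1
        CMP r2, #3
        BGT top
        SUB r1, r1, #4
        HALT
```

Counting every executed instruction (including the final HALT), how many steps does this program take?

54

r1=10
r2=10
r6=100
r1=M[100]=14
r1=14-16=-2
r1=(-2)+19=17
r6=100+4=104
r2=10-1=9
CMP r2, #3  (cmp 9,3)
BGT top: taken
r1=M[104]=-1
r1=(-1)-16=-17
r1=(-17)+19=2
r6=104+4=108
r2=9-1=8
CMP r2, #3  (cmp 8,3)
BGT top: taken
r1=M[108]=13
r1=13-16=-3
r1=(-3)+19=16
r6=108+4=112
r2=8-1=7
CMP r2, #3  (cmp 7,3)
BGT top: taken
r1=M[112]=11
r1=11-16=-5
r1=(-5)+19=14
r6=112+4=116
r2=7-1=6
CMP r2, #3  (cmp 6,3)
BGT top: taken
r1=M[116]=19
r1=19-16=3
r1=3+19=22
r6=116+4=120
r2=6-1=5
CMP r2, #3  (cmp 5,3)
BGT top: taken
r1=M[120]=7
r1=7-16=-9
r1=(-9)+19=10
r6=120+4=124
r2=5-1=4
CMP r2, #3  (cmp 4,3)
BGT top: taken
r1=M[124]=30
r1=30-16=14
r1=14+19=33
r6=124+4=128
r2=4-1=3
CMP r2, #3  (cmp 3,3)
BGT top: not taken
r1=33-4=29
halt.
Total executed instructions: 54.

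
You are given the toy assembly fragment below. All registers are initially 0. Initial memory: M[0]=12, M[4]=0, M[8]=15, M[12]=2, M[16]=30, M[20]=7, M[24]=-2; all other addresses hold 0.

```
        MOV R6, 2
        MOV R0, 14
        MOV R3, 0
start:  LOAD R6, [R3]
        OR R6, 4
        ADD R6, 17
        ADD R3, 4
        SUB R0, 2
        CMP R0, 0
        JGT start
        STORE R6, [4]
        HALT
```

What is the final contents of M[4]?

after MOV R6, 2: R6=2
after MOV R0, 14: R0=14
after MOV R3, 0: R3=0
after LOAD R6, [R3]: R6=M[0]=12
after OR R6, 4: R6=12|4=12
after ADD R6, 17: R6=12+17=29
after ADD R3, 4: R3=0+4=4
after SUB R0, 2: R0=14-2=12
CMP R0, 0  (cmp 12,0)
JGT start: taken
after LOAD R6, [R3]: R6=M[4]=0
after OR R6, 4: R6=0|4=4
after ADD R6, 17: R6=4+17=21
after ADD R3, 4: R3=4+4=8
after SUB R0, 2: R0=12-2=10
CMP R0, 0  (cmp 10,0)
JGT start: taken
after LOAD R6, [R3]: R6=M[8]=15
after OR R6, 4: R6=15|4=15
after ADD R6, 17: R6=15+17=32
after ADD R3, 4: R3=8+4=12
after SUB R0, 2: R0=10-2=8
CMP R0, 0  (cmp 8,0)
JGT start: taken
after LOAD R6, [R3]: R6=M[12]=2
after OR R6, 4: R6=2|4=6
after ADD R6, 17: R6=6+17=23
after ADD R3, 4: R3=12+4=16
after SUB R0, 2: R0=8-2=6
CMP R0, 0  (cmp 6,0)
JGT start: taken
after LOAD R6, [R3]: R6=M[16]=30
after OR R6, 4: R6=30|4=30
after ADD R6, 17: R6=30+17=47
after ADD R3, 4: R3=16+4=20
after SUB R0, 2: R0=6-2=4
CMP R0, 0  (cmp 4,0)
JGT start: taken
after LOAD R6, [R3]: R6=M[20]=7
after OR R6, 4: R6=7|4=7
after ADD R6, 17: R6=7+17=24
after ADD R3, 4: R3=20+4=24
after SUB R0, 2: R0=4-2=2
CMP R0, 0  (cmp 2,0)
JGT start: taken
after LOAD R6, [R3]: R6=M[24]=-2
after OR R6, 4: R6=(-2)|4=-2
after ADD R6, 17: R6=(-2)+17=15
after ADD R3, 4: R3=24+4=28
after SUB R0, 2: R0=2-2=0
CMP R0, 0  (cmp 0,0)
JGT start: not taken
STORE R6, [4] → M[4]=15
halt.

15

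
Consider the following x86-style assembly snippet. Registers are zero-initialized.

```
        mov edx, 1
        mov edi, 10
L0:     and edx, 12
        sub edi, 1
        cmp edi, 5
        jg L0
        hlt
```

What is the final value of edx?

0

mov edx, 1 → edx=1
mov edi, 10 → edi=10
and edx, 12 → edx=1&12=0
sub edi, 1 → edi=10-1=9
cmp edi, 5  (cmp 9,5)
jg L0: taken
and edx, 12 → edx=0&12=0
sub edi, 1 → edi=9-1=8
cmp edi, 5  (cmp 8,5)
jg L0: taken
and edx, 12 → edx=0&12=0
sub edi, 1 → edi=8-1=7
cmp edi, 5  (cmp 7,5)
jg L0: taken
and edx, 12 → edx=0&12=0
sub edi, 1 → edi=7-1=6
cmp edi, 5  (cmp 6,5)
jg L0: taken
and edx, 12 → edx=0&12=0
sub edi, 1 → edi=6-1=5
cmp edi, 5  (cmp 5,5)
jg L0: not taken
halt.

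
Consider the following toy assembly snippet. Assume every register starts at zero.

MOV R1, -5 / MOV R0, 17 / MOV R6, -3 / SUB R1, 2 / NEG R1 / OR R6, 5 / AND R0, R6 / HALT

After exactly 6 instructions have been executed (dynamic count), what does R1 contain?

7

MOV R1, -5 → R1=-5
MOV R0, 17 → R0=17
MOV R6, -3 → R6=-3
SUB R1, 2 → R1=(-5)-2=-7
NEG R1 → R1=-(-7)=7
OR R6, 5 → R6=(-3)|5=-3
After step 6: R1 = 7.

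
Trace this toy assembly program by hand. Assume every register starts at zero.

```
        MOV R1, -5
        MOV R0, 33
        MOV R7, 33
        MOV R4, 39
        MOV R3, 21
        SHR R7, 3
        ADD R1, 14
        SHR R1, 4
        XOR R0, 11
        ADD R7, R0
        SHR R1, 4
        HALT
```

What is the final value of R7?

46

MOV R1, -5 → R1=-5
MOV R0, 33 → R0=33
MOV R7, 33 → R7=33
MOV R4, 39 → R4=39
MOV R3, 21 → R3=21
SHR R7, 3 → R7=33>>3=4
ADD R1, 14 → R1=(-5)+14=9
SHR R1, 4 → R1=9>>4=0
XOR R0, 11 → R0=33^11=42
ADD R7, R0 → R7=4+42=46
SHR R1, 4 → R1=0>>4=0
halt.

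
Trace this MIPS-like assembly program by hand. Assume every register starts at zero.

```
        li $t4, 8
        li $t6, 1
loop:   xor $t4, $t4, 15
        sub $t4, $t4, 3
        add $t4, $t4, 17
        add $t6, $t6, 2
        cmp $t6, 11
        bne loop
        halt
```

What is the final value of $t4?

after li $t4, 8: $t4=8
after li $t6, 1: $t6=1
after xor $t4, $t4, 15: $t4=8^15=7
after sub $t4, $t4, 3: $t4=7-3=4
after add $t4, $t4, 17: $t4=4+17=21
after add $t6, $t6, 2: $t6=1+2=3
cmp $t6, 11  (cmp 3,11)
bne loop: taken
after xor $t4, $t4, 15: $t4=21^15=26
after sub $t4, $t4, 3: $t4=26-3=23
after add $t4, $t4, 17: $t4=23+17=40
after add $t6, $t6, 2: $t6=3+2=5
cmp $t6, 11  (cmp 5,11)
bne loop: taken
after xor $t4, $t4, 15: $t4=40^15=39
after sub $t4, $t4, 3: $t4=39-3=36
after add $t4, $t4, 17: $t4=36+17=53
after add $t6, $t6, 2: $t6=5+2=7
cmp $t6, 11  (cmp 7,11)
bne loop: taken
after xor $t4, $t4, 15: $t4=53^15=58
after sub $t4, $t4, 3: $t4=58-3=55
after add $t4, $t4, 17: $t4=55+17=72
after add $t6, $t6, 2: $t6=7+2=9
cmp $t6, 11  (cmp 9,11)
bne loop: taken
after xor $t4, $t4, 15: $t4=72^15=71
after sub $t4, $t4, 3: $t4=71-3=68
after add $t4, $t4, 17: $t4=68+17=85
after add $t6, $t6, 2: $t6=9+2=11
cmp $t6, 11  (cmp 11,11)
bne loop: not taken
halt.

85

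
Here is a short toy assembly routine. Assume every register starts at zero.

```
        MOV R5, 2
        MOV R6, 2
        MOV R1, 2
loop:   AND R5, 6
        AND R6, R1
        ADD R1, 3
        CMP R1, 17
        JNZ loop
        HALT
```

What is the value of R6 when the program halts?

MOV R5, 2 → R5=2
MOV R6, 2 → R6=2
MOV R1, 2 → R1=2
AND R5, 6 → R5=2&6=2
AND R6, R1 → R6=2&2=2
ADD R1, 3 → R1=2+3=5
CMP R1, 17  (cmp 5,17)
JNZ loop: taken
AND R5, 6 → R5=2&6=2
AND R6, R1 → R6=2&5=0
ADD R1, 3 → R1=5+3=8
CMP R1, 17  (cmp 8,17)
JNZ loop: taken
AND R5, 6 → R5=2&6=2
AND R6, R1 → R6=0&8=0
ADD R1, 3 → R1=8+3=11
CMP R1, 17  (cmp 11,17)
JNZ loop: taken
AND R5, 6 → R5=2&6=2
AND R6, R1 → R6=0&11=0
ADD R1, 3 → R1=11+3=14
CMP R1, 17  (cmp 14,17)
JNZ loop: taken
AND R5, 6 → R5=2&6=2
AND R6, R1 → R6=0&14=0
ADD R1, 3 → R1=14+3=17
CMP R1, 17  (cmp 17,17)
JNZ loop: not taken
halt.

0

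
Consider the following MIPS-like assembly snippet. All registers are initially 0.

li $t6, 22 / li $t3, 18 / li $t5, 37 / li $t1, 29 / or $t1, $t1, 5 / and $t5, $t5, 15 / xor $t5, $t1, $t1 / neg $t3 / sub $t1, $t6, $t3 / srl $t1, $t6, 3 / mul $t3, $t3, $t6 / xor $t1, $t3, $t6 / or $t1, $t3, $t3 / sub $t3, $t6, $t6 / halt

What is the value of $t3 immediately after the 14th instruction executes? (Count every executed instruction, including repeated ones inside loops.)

after li $t6, 22: $t6=22
after li $t3, 18: $t3=18
after li $t5, 37: $t5=37
after li $t1, 29: $t1=29
after or $t1, $t1, 5: $t1=29|5=29
after and $t5, $t5, 15: $t5=37&15=5
after xor $t5, $t1, $t1: $t5=29^29=0
after neg $t3: $t3=-(18)=-18
after sub $t1, $t6, $t3: $t1=22-(-18)=40
after srl $t1, $t6, 3: $t1=22>>3=2
after mul $t3, $t3, $t6: $t3=(-18)*22=-396
after xor $t1, $t3, $t6: $t1=(-396)^22=-414
after or $t1, $t3, $t3: $t1=(-396)|(-396)=-396
after sub $t3, $t6, $t6: $t3=22-22=0
After step 14: $t3 = 0.

0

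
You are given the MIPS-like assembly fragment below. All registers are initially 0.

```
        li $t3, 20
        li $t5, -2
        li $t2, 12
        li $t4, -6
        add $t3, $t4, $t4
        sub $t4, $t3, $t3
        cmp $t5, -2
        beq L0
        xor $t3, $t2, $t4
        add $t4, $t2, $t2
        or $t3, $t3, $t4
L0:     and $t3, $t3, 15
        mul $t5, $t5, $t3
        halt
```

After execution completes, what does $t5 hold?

after li $t3, 20: $t3=20
after li $t5, -2: $t5=-2
after li $t2, 12: $t2=12
after li $t4, -6: $t4=-6
after add $t3, $t4, $t4: $t3=(-6)+(-6)=-12
after sub $t4, $t3, $t3: $t4=(-12)-(-12)=0
cmp $t5, -2  (cmp -2,-2)
beq L0: taken
after and $t3, $t3, 15: $t3=(-12)&15=4
after mul $t5, $t5, $t3: $t5=(-2)*4=-8
halt.

-8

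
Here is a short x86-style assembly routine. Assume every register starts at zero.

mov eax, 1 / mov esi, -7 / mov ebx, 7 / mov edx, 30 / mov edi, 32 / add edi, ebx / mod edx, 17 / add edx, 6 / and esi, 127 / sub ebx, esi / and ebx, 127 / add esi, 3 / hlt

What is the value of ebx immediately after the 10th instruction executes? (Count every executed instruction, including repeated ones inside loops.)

mov eax, 1 → eax=1
mov esi, -7 → esi=-7
mov ebx, 7 → ebx=7
mov edx, 30 → edx=30
mov edi, 32 → edi=32
add edi, ebx → edi=32+7=39
mod edx, 17 → edx=30%17=13
add edx, 6 → edx=13+6=19
and esi, 127 → esi=(-7)&127=121
sub ebx, esi → ebx=7-121=-114
After step 10: ebx = -114.

-114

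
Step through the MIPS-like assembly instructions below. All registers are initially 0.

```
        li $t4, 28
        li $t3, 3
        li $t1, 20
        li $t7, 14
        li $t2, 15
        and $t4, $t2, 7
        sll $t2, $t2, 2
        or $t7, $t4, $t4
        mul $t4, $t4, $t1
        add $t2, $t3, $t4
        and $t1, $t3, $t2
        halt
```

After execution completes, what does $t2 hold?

li $t4, 28 → $t4=28
li $t3, 3 → $t3=3
li $t1, 20 → $t1=20
li $t7, 14 → $t7=14
li $t2, 15 → $t2=15
and $t4, $t2, 7 → $t4=15&7=7
sll $t2, $t2, 2 → $t2=15<<2=60
or $t7, $t4, $t4 → $t7=7|7=7
mul $t4, $t4, $t1 → $t4=7*20=140
add $t2, $t3, $t4 → $t2=3+140=143
and $t1, $t3, $t2 → $t1=3&143=3
halt.

143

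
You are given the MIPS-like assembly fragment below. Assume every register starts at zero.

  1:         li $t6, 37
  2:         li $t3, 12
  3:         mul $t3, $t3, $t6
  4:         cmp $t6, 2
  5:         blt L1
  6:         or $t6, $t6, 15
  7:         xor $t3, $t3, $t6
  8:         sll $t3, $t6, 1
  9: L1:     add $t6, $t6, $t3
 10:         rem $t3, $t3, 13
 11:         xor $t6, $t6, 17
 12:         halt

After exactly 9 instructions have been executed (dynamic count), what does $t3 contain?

li $t6, 37 → $t6=37
li $t3, 12 → $t3=12
mul $t3, $t3, $t6 → $t3=12*37=444
cmp $t6, 2  (cmp 37,2)
blt L1: not taken
or $t6, $t6, 15 → $t6=37|15=47
xor $t3, $t3, $t6 → $t3=444^47=403
sll $t3, $t6, 1 → $t3=47<<1=94
add $t6, $t6, $t3 → $t6=47+94=141
After step 9: $t3 = 94.

94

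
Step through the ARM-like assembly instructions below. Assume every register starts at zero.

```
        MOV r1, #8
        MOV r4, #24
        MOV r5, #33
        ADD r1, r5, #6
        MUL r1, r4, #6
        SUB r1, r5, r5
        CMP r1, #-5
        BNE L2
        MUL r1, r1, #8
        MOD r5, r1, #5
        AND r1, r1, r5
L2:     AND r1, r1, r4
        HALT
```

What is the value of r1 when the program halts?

after MOV r1, #8: r1=8
after MOV r4, #24: r4=24
after MOV r5, #33: r5=33
after ADD r1, r5, #6: r1=33+6=39
after MUL r1, r4, #6: r1=24*6=144
after SUB r1, r5, r5: r1=33-33=0
CMP r1, #-5  (cmp 0,-5)
BNE L2: taken
after AND r1, r1, r4: r1=0&24=0
halt.

0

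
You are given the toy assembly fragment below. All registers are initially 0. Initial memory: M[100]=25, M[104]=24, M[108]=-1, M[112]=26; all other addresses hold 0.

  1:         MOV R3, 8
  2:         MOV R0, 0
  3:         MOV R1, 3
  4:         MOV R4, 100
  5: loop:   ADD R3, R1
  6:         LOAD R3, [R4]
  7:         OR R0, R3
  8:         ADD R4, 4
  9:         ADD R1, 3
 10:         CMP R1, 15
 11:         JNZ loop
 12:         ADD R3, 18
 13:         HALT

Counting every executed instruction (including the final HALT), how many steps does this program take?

after MOV R3, 8: R3=8
after MOV R0, 0: R0=0
after MOV R1, 3: R1=3
after MOV R4, 100: R4=100
after ADD R3, R1: R3=8+3=11
after LOAD R3, [R4]: R3=M[100]=25
after OR R0, R3: R0=0|25=25
after ADD R4, 4: R4=100+4=104
after ADD R1, 3: R1=3+3=6
CMP R1, 15  (cmp 6,15)
JNZ loop: taken
after ADD R3, R1: R3=25+6=31
after LOAD R3, [R4]: R3=M[104]=24
after OR R0, R3: R0=25|24=25
after ADD R4, 4: R4=104+4=108
after ADD R1, 3: R1=6+3=9
CMP R1, 15  (cmp 9,15)
JNZ loop: taken
after ADD R3, R1: R3=24+9=33
after LOAD R3, [R4]: R3=M[108]=-1
after OR R0, R3: R0=25|(-1)=-1
after ADD R4, 4: R4=108+4=112
after ADD R1, 3: R1=9+3=12
CMP R1, 15  (cmp 12,15)
JNZ loop: taken
after ADD R3, R1: R3=(-1)+12=11
after LOAD R3, [R4]: R3=M[112]=26
after OR R0, R3: R0=(-1)|26=-1
after ADD R4, 4: R4=112+4=116
after ADD R1, 3: R1=12+3=15
CMP R1, 15  (cmp 15,15)
JNZ loop: not taken
after ADD R3, 18: R3=26+18=44
halt.
Total executed instructions: 34.

34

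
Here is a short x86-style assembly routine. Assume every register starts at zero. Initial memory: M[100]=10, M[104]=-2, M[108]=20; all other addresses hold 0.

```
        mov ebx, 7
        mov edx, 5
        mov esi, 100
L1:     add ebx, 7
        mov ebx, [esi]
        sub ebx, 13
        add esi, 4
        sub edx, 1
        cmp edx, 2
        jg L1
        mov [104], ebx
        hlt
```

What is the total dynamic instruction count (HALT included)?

26

mov ebx, 7 → ebx=7
mov edx, 5 → edx=5
mov esi, 100 → esi=100
add ebx, 7 → ebx=7+7=14
mov ebx, [esi] → ebx=M[100]=10
sub ebx, 13 → ebx=10-13=-3
add esi, 4 → esi=100+4=104
sub edx, 1 → edx=5-1=4
cmp edx, 2  (cmp 4,2)
jg L1: taken
add ebx, 7 → ebx=(-3)+7=4
mov ebx, [esi] → ebx=M[104]=-2
sub ebx, 13 → ebx=(-2)-13=-15
add esi, 4 → esi=104+4=108
sub edx, 1 → edx=4-1=3
cmp edx, 2  (cmp 3,2)
jg L1: taken
add ebx, 7 → ebx=(-15)+7=-8
mov ebx, [esi] → ebx=M[108]=20
sub ebx, 13 → ebx=20-13=7
add esi, 4 → esi=108+4=112
sub edx, 1 → edx=3-1=2
cmp edx, 2  (cmp 2,2)
jg L1: not taken
mov [104], ebx → M[104]=7
halt.
Total executed instructions: 26.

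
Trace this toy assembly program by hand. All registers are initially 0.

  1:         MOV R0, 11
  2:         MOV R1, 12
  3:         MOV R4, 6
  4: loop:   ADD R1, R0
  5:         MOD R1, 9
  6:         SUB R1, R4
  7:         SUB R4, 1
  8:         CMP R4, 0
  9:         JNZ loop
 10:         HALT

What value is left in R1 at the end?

after MOV R0, 11: R0=11
after MOV R1, 12: R1=12
after MOV R4, 6: R4=6
after ADD R1, R0: R1=12+11=23
after MOD R1, 9: R1=23%9=5
after SUB R1, R4: R1=5-6=-1
after SUB R4, 1: R4=6-1=5
CMP R4, 0  (cmp 5,0)
JNZ loop: taken
after ADD R1, R0: R1=(-1)+11=10
after MOD R1, 9: R1=10%9=1
after SUB R1, R4: R1=1-5=-4
after SUB R4, 1: R4=5-1=4
CMP R4, 0  (cmp 4,0)
JNZ loop: taken
after ADD R1, R0: R1=(-4)+11=7
after MOD R1, 9: R1=7%9=7
after SUB R1, R4: R1=7-4=3
after SUB R4, 1: R4=4-1=3
CMP R4, 0  (cmp 3,0)
JNZ loop: taken
after ADD R1, R0: R1=3+11=14
after MOD R1, 9: R1=14%9=5
after SUB R1, R4: R1=5-3=2
after SUB R4, 1: R4=3-1=2
CMP R4, 0  (cmp 2,0)
JNZ loop: taken
after ADD R1, R0: R1=2+11=13
after MOD R1, 9: R1=13%9=4
after SUB R1, R4: R1=4-2=2
after SUB R4, 1: R4=2-1=1
CMP R4, 0  (cmp 1,0)
JNZ loop: taken
after ADD R1, R0: R1=2+11=13
after MOD R1, 9: R1=13%9=4
after SUB R1, R4: R1=4-1=3
after SUB R4, 1: R4=1-1=0
CMP R4, 0  (cmp 0,0)
JNZ loop: not taken
halt.

3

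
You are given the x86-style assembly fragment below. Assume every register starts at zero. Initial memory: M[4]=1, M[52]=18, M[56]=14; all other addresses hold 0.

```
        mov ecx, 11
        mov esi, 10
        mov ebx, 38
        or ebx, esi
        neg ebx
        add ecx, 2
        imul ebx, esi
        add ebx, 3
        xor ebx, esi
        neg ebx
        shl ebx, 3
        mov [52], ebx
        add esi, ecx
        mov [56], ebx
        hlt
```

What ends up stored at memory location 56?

3608

mov ecx, 11 → ecx=11
mov esi, 10 → esi=10
mov ebx, 38 → ebx=38
or ebx, esi → ebx=38|10=46
neg ebx → ebx=-(46)=-46
add ecx, 2 → ecx=11+2=13
imul ebx, esi → ebx=(-46)*10=-460
add ebx, 3 → ebx=(-460)+3=-457
xor ebx, esi → ebx=(-457)^10=-451
neg ebx → ebx=-(-451)=451
shl ebx, 3 → ebx=451<<3=3608
mov [52], ebx → M[52]=3608
add esi, ecx → esi=10+13=23
mov [56], ebx → M[56]=3608
halt.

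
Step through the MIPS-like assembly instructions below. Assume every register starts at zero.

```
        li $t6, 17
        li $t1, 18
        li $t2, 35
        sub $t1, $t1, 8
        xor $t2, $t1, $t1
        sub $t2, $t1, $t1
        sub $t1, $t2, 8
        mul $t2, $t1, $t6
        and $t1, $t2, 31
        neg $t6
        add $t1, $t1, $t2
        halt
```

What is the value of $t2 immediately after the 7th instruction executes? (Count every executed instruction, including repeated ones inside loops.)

0

$t6=17
$t1=18
$t2=35
$t1=18-8=10
$t2=10^10=0
$t2=10-10=0
$t1=0-8=-8
After step 7: $t2 = 0.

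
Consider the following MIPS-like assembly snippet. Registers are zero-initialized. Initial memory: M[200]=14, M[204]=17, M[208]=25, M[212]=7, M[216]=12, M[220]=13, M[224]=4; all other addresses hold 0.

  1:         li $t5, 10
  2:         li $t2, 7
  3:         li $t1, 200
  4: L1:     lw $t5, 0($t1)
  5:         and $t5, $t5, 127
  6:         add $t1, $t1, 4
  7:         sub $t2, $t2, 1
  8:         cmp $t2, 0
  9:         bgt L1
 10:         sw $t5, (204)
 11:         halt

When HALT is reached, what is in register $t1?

228

li $t5, 10 → $t5=10
li $t2, 7 → $t2=7
li $t1, 200 → $t1=200
lw $t5, 0($t1) → $t5=M[200]=14
and $t5, $t5, 127 → $t5=14&127=14
add $t1, $t1, 4 → $t1=200+4=204
sub $t2, $t2, 1 → $t2=7-1=6
cmp $t2, 0  (cmp 6,0)
bgt L1: taken
lw $t5, 0($t1) → $t5=M[204]=17
and $t5, $t5, 127 → $t5=17&127=17
add $t1, $t1, 4 → $t1=204+4=208
sub $t2, $t2, 1 → $t2=6-1=5
cmp $t2, 0  (cmp 5,0)
bgt L1: taken
lw $t5, 0($t1) → $t5=M[208]=25
and $t5, $t5, 127 → $t5=25&127=25
add $t1, $t1, 4 → $t1=208+4=212
sub $t2, $t2, 1 → $t2=5-1=4
cmp $t2, 0  (cmp 4,0)
bgt L1: taken
lw $t5, 0($t1) → $t5=M[212]=7
and $t5, $t5, 127 → $t5=7&127=7
add $t1, $t1, 4 → $t1=212+4=216
sub $t2, $t2, 1 → $t2=4-1=3
cmp $t2, 0  (cmp 3,0)
bgt L1: taken
lw $t5, 0($t1) → $t5=M[216]=12
and $t5, $t5, 127 → $t5=12&127=12
add $t1, $t1, 4 → $t1=216+4=220
sub $t2, $t2, 1 → $t2=3-1=2
cmp $t2, 0  (cmp 2,0)
bgt L1: taken
lw $t5, 0($t1) → $t5=M[220]=13
and $t5, $t5, 127 → $t5=13&127=13
add $t1, $t1, 4 → $t1=220+4=224
sub $t2, $t2, 1 → $t2=2-1=1
cmp $t2, 0  (cmp 1,0)
bgt L1: taken
lw $t5, 0($t1) → $t5=M[224]=4
and $t5, $t5, 127 → $t5=4&127=4
add $t1, $t1, 4 → $t1=224+4=228
sub $t2, $t2, 1 → $t2=1-1=0
cmp $t2, 0  (cmp 0,0)
bgt L1: not taken
sw $t5, (204) → M[204]=4
halt.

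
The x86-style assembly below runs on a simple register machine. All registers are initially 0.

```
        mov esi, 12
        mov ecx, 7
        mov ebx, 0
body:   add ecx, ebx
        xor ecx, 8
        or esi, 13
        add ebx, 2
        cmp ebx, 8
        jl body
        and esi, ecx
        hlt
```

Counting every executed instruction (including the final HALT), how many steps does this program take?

29

after mov esi, 12: esi=12
after mov ecx, 7: ecx=7
after mov ebx, 0: ebx=0
after add ecx, ebx: ecx=7+0=7
after xor ecx, 8: ecx=7^8=15
after or esi, 13: esi=12|13=13
after add ebx, 2: ebx=0+2=2
cmp ebx, 8  (cmp 2,8)
jl body: taken
after add ecx, ebx: ecx=15+2=17
after xor ecx, 8: ecx=17^8=25
after or esi, 13: esi=13|13=13
after add ebx, 2: ebx=2+2=4
cmp ebx, 8  (cmp 4,8)
jl body: taken
after add ecx, ebx: ecx=25+4=29
after xor ecx, 8: ecx=29^8=21
after or esi, 13: esi=13|13=13
after add ebx, 2: ebx=4+2=6
cmp ebx, 8  (cmp 6,8)
jl body: taken
after add ecx, ebx: ecx=21+6=27
after xor ecx, 8: ecx=27^8=19
after or esi, 13: esi=13|13=13
after add ebx, 2: ebx=6+2=8
cmp ebx, 8  (cmp 8,8)
jl body: not taken
after and esi, ecx: esi=13&19=1
halt.
Total executed instructions: 29.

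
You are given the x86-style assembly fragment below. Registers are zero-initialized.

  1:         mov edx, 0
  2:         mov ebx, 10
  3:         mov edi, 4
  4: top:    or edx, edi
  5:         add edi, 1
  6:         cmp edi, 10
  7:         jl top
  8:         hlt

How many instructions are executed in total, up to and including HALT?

after mov edx, 0: edx=0
after mov ebx, 10: ebx=10
after mov edi, 4: edi=4
after or edx, edi: edx=0|4=4
after add edi, 1: edi=4+1=5
cmp edi, 10  (cmp 5,10)
jl top: taken
after or edx, edi: edx=4|5=5
after add edi, 1: edi=5+1=6
cmp edi, 10  (cmp 6,10)
jl top: taken
after or edx, edi: edx=5|6=7
after add edi, 1: edi=6+1=7
cmp edi, 10  (cmp 7,10)
jl top: taken
after or edx, edi: edx=7|7=7
after add edi, 1: edi=7+1=8
cmp edi, 10  (cmp 8,10)
jl top: taken
after or edx, edi: edx=7|8=15
after add edi, 1: edi=8+1=9
cmp edi, 10  (cmp 9,10)
jl top: taken
after or edx, edi: edx=15|9=15
after add edi, 1: edi=9+1=10
cmp edi, 10  (cmp 10,10)
jl top: not taken
halt.
Total executed instructions: 28.

28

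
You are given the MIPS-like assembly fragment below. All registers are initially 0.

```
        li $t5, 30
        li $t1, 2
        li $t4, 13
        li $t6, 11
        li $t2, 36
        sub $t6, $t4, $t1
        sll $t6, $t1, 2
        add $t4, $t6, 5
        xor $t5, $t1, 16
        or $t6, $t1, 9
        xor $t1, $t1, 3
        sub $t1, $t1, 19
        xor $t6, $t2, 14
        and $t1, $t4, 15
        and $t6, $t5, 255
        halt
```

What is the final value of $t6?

18

li $t5, 30 → $t5=30
li $t1, 2 → $t1=2
li $t4, 13 → $t4=13
li $t6, 11 → $t6=11
li $t2, 36 → $t2=36
sub $t6, $t4, $t1 → $t6=13-2=11
sll $t6, $t1, 2 → $t6=2<<2=8
add $t4, $t6, 5 → $t4=8+5=13
xor $t5, $t1, 16 → $t5=2^16=18
or $t6, $t1, 9 → $t6=2|9=11
xor $t1, $t1, 3 → $t1=2^3=1
sub $t1, $t1, 19 → $t1=1-19=-18
xor $t6, $t2, 14 → $t6=36^14=42
and $t1, $t4, 15 → $t1=13&15=13
and $t6, $t5, 255 → $t6=18&255=18
halt.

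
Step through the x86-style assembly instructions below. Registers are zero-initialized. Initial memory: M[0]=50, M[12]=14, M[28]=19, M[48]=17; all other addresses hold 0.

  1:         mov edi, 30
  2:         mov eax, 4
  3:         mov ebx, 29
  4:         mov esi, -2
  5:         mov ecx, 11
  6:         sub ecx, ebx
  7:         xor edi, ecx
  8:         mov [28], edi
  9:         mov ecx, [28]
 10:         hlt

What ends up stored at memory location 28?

mov edi, 30 → edi=30
mov eax, 4 → eax=4
mov ebx, 29 → ebx=29
mov esi, -2 → esi=-2
mov ecx, 11 → ecx=11
sub ecx, ebx → ecx=11-29=-18
xor edi, ecx → edi=30^(-18)=-16
mov [28], edi → M[28]=-16
mov ecx, [28] → ecx=M[28]=-16
halt.

-16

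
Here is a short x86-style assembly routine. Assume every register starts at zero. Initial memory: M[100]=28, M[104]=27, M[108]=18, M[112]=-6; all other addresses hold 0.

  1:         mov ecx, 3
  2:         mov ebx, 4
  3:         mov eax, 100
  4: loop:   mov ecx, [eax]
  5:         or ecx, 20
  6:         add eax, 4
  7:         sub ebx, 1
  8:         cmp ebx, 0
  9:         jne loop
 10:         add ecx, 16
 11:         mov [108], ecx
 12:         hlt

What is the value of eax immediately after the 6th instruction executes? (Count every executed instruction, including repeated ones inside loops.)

104

after mov ecx, 3: ecx=3
after mov ebx, 4: ebx=4
after mov eax, 100: eax=100
after mov ecx, [eax]: ecx=M[100]=28
after or ecx, 20: ecx=28|20=28
after add eax, 4: eax=100+4=104
After step 6: eax = 104.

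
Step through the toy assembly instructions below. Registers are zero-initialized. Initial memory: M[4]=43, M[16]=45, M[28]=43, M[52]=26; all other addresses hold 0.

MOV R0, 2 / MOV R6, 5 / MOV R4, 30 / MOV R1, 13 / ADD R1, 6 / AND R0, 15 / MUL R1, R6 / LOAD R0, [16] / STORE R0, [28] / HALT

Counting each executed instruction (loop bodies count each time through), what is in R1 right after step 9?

95

after MOV R0, 2: R0=2
after MOV R6, 5: R6=5
after MOV R4, 30: R4=30
after MOV R1, 13: R1=13
after ADD R1, 6: R1=13+6=19
after AND R0, 15: R0=2&15=2
after MUL R1, R6: R1=19*5=95
after LOAD R0, [16]: R0=M[16]=45
STORE R0, [28] → M[28]=45
After step 9: R1 = 95.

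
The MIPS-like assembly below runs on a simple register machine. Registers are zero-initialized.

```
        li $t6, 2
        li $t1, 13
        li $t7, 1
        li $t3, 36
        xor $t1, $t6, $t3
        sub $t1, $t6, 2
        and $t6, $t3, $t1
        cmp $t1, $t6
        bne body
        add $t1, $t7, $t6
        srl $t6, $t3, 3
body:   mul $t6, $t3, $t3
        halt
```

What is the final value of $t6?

1296

li $t6, 2 → $t6=2
li $t1, 13 → $t1=13
li $t7, 1 → $t7=1
li $t3, 36 → $t3=36
xor $t1, $t6, $t3 → $t1=2^36=38
sub $t1, $t6, 2 → $t1=2-2=0
and $t6, $t3, $t1 → $t6=36&0=0
cmp $t1, $t6  (cmp 0,0)
bne body: not taken
add $t1, $t7, $t6 → $t1=1+0=1
srl $t6, $t3, 3 → $t6=36>>3=4
mul $t6, $t3, $t3 → $t6=36*36=1296
halt.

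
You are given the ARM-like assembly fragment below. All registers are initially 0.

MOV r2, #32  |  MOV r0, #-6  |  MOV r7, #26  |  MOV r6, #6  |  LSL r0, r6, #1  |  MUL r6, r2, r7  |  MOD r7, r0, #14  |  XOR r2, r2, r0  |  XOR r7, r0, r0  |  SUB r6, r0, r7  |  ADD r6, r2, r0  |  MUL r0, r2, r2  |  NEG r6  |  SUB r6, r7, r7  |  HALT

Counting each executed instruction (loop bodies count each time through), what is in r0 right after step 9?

12

after MOV r2, #32: r2=32
after MOV r0, #-6: r0=-6
after MOV r7, #26: r7=26
after MOV r6, #6: r6=6
after LSL r0, r6, #1: r0=6<<1=12
after MUL r6, r2, r7: r6=32*26=832
after MOD r7, r0, #14: r7=12%14=12
after XOR r2, r2, r0: r2=32^12=44
after XOR r7, r0, r0: r7=12^12=0
After step 9: r0 = 12.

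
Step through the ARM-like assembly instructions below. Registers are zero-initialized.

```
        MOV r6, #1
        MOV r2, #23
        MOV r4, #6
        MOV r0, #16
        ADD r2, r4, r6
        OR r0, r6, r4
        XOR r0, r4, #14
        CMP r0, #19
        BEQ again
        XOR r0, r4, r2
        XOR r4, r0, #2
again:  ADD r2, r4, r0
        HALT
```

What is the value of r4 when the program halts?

MOV r6, #1 → r6=1
MOV r2, #23 → r2=23
MOV r4, #6 → r4=6
MOV r0, #16 → r0=16
ADD r2, r4, r6 → r2=6+1=7
OR r0, r6, r4 → r0=1|6=7
XOR r0, r4, #14 → r0=6^14=8
CMP r0, #19  (cmp 8,19)
BEQ again: not taken
XOR r0, r4, r2 → r0=6^7=1
XOR r4, r0, #2 → r4=1^2=3
ADD r2, r4, r0 → r2=3+1=4
halt.

3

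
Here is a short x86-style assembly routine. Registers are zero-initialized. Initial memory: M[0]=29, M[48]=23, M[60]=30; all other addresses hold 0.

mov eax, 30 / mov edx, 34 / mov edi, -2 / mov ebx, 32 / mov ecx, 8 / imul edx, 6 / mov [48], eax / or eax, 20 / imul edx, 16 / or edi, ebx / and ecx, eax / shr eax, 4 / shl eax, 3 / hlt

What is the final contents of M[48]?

30

mov eax, 30 → eax=30
mov edx, 34 → edx=34
mov edi, -2 → edi=-2
mov ebx, 32 → ebx=32
mov ecx, 8 → ecx=8
imul edx, 6 → edx=34*6=204
mov [48], eax → M[48]=30
or eax, 20 → eax=30|20=30
imul edx, 16 → edx=204*16=3264
or edi, ebx → edi=(-2)|32=-2
and ecx, eax → ecx=8&30=8
shr eax, 4 → eax=30>>4=1
shl eax, 3 → eax=1<<3=8
halt.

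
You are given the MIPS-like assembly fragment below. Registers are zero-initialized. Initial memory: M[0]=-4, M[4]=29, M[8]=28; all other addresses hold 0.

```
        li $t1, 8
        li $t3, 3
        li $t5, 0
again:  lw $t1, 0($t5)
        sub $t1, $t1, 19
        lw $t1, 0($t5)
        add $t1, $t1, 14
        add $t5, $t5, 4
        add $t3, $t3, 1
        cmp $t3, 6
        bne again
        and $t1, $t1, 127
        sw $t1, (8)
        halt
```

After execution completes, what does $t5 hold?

12

$t1=8
$t3=3
$t5=0
$t1=M[0]=-4
$t1=(-4)-19=-23
$t1=M[0]=-4
$t1=(-4)+14=10
$t5=0+4=4
$t3=3+1=4
cmp $t3, 6  (cmp 4,6)
bne again: taken
$t1=M[4]=29
$t1=29-19=10
$t1=M[4]=29
$t1=29+14=43
$t5=4+4=8
$t3=4+1=5
cmp $t3, 6  (cmp 5,6)
bne again: taken
$t1=M[8]=28
$t1=28-19=9
$t1=M[8]=28
$t1=28+14=42
$t5=8+4=12
$t3=5+1=6
cmp $t3, 6  (cmp 6,6)
bne again: not taken
$t1=42&127=42
sw $t1, (8) → M[8]=42
halt.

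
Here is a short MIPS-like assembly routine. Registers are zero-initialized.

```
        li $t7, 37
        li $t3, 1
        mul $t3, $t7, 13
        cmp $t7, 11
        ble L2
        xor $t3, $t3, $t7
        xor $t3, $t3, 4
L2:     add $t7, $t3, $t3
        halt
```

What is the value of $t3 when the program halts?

li $t7, 37 → $t7=37
li $t3, 1 → $t3=1
mul $t3, $t7, 13 → $t3=37*13=481
cmp $t7, 11  (cmp 37,11)
ble L2: not taken
xor $t3, $t3, $t7 → $t3=481^37=452
xor $t3, $t3, 4 → $t3=452^4=448
add $t7, $t3, $t3 → $t7=448+448=896
halt.

448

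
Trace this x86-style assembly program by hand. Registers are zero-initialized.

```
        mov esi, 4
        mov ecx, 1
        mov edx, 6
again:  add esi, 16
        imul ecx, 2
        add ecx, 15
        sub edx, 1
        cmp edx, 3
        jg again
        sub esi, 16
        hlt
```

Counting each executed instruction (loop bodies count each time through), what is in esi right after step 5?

20

after mov esi, 4: esi=4
after mov ecx, 1: ecx=1
after mov edx, 6: edx=6
after add esi, 16: esi=4+16=20
after imul ecx, 2: ecx=1*2=2
After step 5: esi = 20.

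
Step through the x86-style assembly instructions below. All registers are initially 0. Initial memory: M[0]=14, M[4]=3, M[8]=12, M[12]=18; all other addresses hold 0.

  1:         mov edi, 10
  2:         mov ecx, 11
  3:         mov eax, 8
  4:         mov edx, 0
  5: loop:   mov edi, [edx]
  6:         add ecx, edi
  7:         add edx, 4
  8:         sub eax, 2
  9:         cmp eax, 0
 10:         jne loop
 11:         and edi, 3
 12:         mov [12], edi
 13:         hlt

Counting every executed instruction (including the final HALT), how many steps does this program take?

31

edi=10
ecx=11
eax=8
edx=0
edi=M[0]=14
ecx=11+14=25
edx=0+4=4
eax=8-2=6
cmp eax, 0  (cmp 6,0)
jne loop: taken
edi=M[4]=3
ecx=25+3=28
edx=4+4=8
eax=6-2=4
cmp eax, 0  (cmp 4,0)
jne loop: taken
edi=M[8]=12
ecx=28+12=40
edx=8+4=12
eax=4-2=2
cmp eax, 0  (cmp 2,0)
jne loop: taken
edi=M[12]=18
ecx=40+18=58
edx=12+4=16
eax=2-2=0
cmp eax, 0  (cmp 0,0)
jne loop: not taken
edi=18&3=2
mov [12], edi → M[12]=2
halt.
Total executed instructions: 31.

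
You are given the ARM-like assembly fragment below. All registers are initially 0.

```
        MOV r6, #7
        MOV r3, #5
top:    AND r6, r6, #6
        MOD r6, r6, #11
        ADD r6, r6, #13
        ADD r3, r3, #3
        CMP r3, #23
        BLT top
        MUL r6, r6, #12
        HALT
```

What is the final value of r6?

MOV r6, #7 → r6=7
MOV r3, #5 → r3=5
AND r6, r6, #6 → r6=7&6=6
MOD r6, r6, #11 → r6=6%11=6
ADD r6, r6, #13 → r6=6+13=19
ADD r3, r3, #3 → r3=5+3=8
CMP r3, #23  (cmp 8,23)
BLT top: taken
AND r6, r6, #6 → r6=19&6=2
MOD r6, r6, #11 → r6=2%11=2
ADD r6, r6, #13 → r6=2+13=15
ADD r3, r3, #3 → r3=8+3=11
CMP r3, #23  (cmp 11,23)
BLT top: taken
AND r6, r6, #6 → r6=15&6=6
MOD r6, r6, #11 → r6=6%11=6
ADD r6, r6, #13 → r6=6+13=19
ADD r3, r3, #3 → r3=11+3=14
CMP r3, #23  (cmp 14,23)
BLT top: taken
AND r6, r6, #6 → r6=19&6=2
MOD r6, r6, #11 → r6=2%11=2
ADD r6, r6, #13 → r6=2+13=15
ADD r3, r3, #3 → r3=14+3=17
CMP r3, #23  (cmp 17,23)
BLT top: taken
AND r6, r6, #6 → r6=15&6=6
MOD r6, r6, #11 → r6=6%11=6
ADD r6, r6, #13 → r6=6+13=19
ADD r3, r3, #3 → r3=17+3=20
CMP r3, #23  (cmp 20,23)
BLT top: taken
AND r6, r6, #6 → r6=19&6=2
MOD r6, r6, #11 → r6=2%11=2
ADD r6, r6, #13 → r6=2+13=15
ADD r3, r3, #3 → r3=20+3=23
CMP r3, #23  (cmp 23,23)
BLT top: not taken
MUL r6, r6, #12 → r6=15*12=180
halt.

180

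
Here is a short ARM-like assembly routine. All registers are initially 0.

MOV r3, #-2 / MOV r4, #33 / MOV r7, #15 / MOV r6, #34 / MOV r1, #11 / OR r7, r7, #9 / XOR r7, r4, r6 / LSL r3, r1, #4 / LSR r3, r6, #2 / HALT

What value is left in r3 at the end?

MOV r3, #-2 → r3=-2
MOV r4, #33 → r4=33
MOV r7, #15 → r7=15
MOV r6, #34 → r6=34
MOV r1, #11 → r1=11
OR r7, r7, #9 → r7=15|9=15
XOR r7, r4, r6 → r7=33^34=3
LSL r3, r1, #4 → r3=11<<4=176
LSR r3, r6, #2 → r3=34>>2=8
halt.

8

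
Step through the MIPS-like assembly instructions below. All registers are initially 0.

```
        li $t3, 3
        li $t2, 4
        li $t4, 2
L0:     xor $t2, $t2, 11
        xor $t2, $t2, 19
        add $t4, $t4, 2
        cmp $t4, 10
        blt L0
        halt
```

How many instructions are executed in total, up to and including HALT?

$t3=3
$t2=4
$t4=2
$t2=4^11=15
$t2=15^19=28
$t4=2+2=4
cmp $t4, 10  (cmp 4,10)
blt L0: taken
$t2=28^11=23
$t2=23^19=4
$t4=4+2=6
cmp $t4, 10  (cmp 6,10)
blt L0: taken
$t2=4^11=15
$t2=15^19=28
$t4=6+2=8
cmp $t4, 10  (cmp 8,10)
blt L0: taken
$t2=28^11=23
$t2=23^19=4
$t4=8+2=10
cmp $t4, 10  (cmp 10,10)
blt L0: not taken
halt.
Total executed instructions: 24.

24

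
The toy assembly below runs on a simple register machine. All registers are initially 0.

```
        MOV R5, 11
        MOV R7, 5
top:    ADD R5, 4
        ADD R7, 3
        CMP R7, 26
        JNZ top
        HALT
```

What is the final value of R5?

39

R5=11
R7=5
R5=11+4=15
R7=5+3=8
CMP R7, 26  (cmp 8,26)
JNZ top: taken
R5=15+4=19
R7=8+3=11
CMP R7, 26  (cmp 11,26)
JNZ top: taken
R5=19+4=23
R7=11+3=14
CMP R7, 26  (cmp 14,26)
JNZ top: taken
R5=23+4=27
R7=14+3=17
CMP R7, 26  (cmp 17,26)
JNZ top: taken
R5=27+4=31
R7=17+3=20
CMP R7, 26  (cmp 20,26)
JNZ top: taken
R5=31+4=35
R7=20+3=23
CMP R7, 26  (cmp 23,26)
JNZ top: taken
R5=35+4=39
R7=23+3=26
CMP R7, 26  (cmp 26,26)
JNZ top: not taken
halt.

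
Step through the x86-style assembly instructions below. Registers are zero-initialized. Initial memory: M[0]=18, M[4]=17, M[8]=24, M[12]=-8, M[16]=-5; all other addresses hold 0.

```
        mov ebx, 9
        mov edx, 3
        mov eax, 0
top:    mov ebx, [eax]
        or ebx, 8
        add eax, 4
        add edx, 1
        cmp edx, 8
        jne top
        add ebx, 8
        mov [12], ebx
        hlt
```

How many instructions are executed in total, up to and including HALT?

36

mov ebx, 9 → ebx=9
mov edx, 3 → edx=3
mov eax, 0 → eax=0
mov ebx, [eax] → ebx=M[0]=18
or ebx, 8 → ebx=18|8=26
add eax, 4 → eax=0+4=4
add edx, 1 → edx=3+1=4
cmp edx, 8  (cmp 4,8)
jne top: taken
mov ebx, [eax] → ebx=M[4]=17
or ebx, 8 → ebx=17|8=25
add eax, 4 → eax=4+4=8
add edx, 1 → edx=4+1=5
cmp edx, 8  (cmp 5,8)
jne top: taken
mov ebx, [eax] → ebx=M[8]=24
or ebx, 8 → ebx=24|8=24
add eax, 4 → eax=8+4=12
add edx, 1 → edx=5+1=6
cmp edx, 8  (cmp 6,8)
jne top: taken
mov ebx, [eax] → ebx=M[12]=-8
or ebx, 8 → ebx=(-8)|8=-8
add eax, 4 → eax=12+4=16
add edx, 1 → edx=6+1=7
cmp edx, 8  (cmp 7,8)
jne top: taken
mov ebx, [eax] → ebx=M[16]=-5
or ebx, 8 → ebx=(-5)|8=-5
add eax, 4 → eax=16+4=20
add edx, 1 → edx=7+1=8
cmp edx, 8  (cmp 8,8)
jne top: not taken
add ebx, 8 → ebx=(-5)+8=3
mov [12], ebx → M[12]=3
halt.
Total executed instructions: 36.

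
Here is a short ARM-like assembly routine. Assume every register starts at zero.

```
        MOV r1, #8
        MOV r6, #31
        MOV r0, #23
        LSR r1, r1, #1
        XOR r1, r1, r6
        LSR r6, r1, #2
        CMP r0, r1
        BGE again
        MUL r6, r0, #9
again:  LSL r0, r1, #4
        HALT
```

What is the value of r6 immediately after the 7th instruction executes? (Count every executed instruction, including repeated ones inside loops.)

after MOV r1, #8: r1=8
after MOV r6, #31: r6=31
after MOV r0, #23: r0=23
after LSR r1, r1, #1: r1=8>>1=4
after XOR r1, r1, r6: r1=4^31=27
after LSR r6, r1, #2: r6=27>>2=6
CMP r0, r1  (cmp 23,27)
After step 7: r6 = 6.

6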